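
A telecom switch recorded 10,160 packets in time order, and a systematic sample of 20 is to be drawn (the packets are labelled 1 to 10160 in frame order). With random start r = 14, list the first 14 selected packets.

14, 522, 1030, 1538, 2046, 2554, 3062, 3570, 4078, 4586, 5094, 5602, 6110, 6618

k = N/n = 10160/20 = 508
packet 1: 14
packet 2: 14 + 508 = 522
packet 3: 522 + 508 = 1030
packet 4: 1030 + 508 = 1538
packet 5: 1538 + 508 = 2046
packet 6: 2046 + 508 = 2554
packet 7: 2554 + 508 = 3062
packet 8: 3062 + 508 = 3570
packet 9: 3570 + 508 = 4078
packet 10: 4078 + 508 = 4586
packet 11: 4586 + 508 = 5094
packet 12: 5094 + 508 = 5602
packet 13: 5602 + 508 = 6110
packet 14: 6110 + 508 = 6618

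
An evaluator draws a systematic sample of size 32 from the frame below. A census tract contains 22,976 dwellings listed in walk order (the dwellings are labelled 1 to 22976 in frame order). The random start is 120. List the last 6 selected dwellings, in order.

k = N/n = 22976/32 = 718
27th selection = 120 + 26×718 = 18788
28th: 18788 + 718 = 19506
29th: 19506 + 718 = 20224
30th: 20224 + 718 = 20942
31st: 20942 + 718 = 21660
32nd: 21660 + 718 = 22378

18788, 19506, 20224, 20942, 21660, 22378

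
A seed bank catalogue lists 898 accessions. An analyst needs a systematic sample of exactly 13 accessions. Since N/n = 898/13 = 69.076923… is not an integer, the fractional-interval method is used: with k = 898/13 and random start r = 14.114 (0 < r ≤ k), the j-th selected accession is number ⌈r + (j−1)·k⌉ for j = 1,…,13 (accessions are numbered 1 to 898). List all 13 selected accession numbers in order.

15, 84, 153, 222, 291, 360, 429, 498, 567, 636, 705, 774, 844

j=1: r + 0k = 14.114 → ⌈·⌉ = 15
j=2: r + 1k = 83.190923… → ⌈·⌉ = 84
j=3: r + 2k = 152.267846… → ⌈·⌉ = 153
j=4: r + 3k = 221.344769… → ⌈·⌉ = 222
j=5: r + 4k = 290.421692… → ⌈·⌉ = 291
j=6: r + 5k = 359.498615… → ⌈·⌉ = 360
j=7: r + 6k = 428.575538… → ⌈·⌉ = 429
j=8: r + 7k = 497.652461… → ⌈·⌉ = 498
j=9: r + 8k = 566.729384… → ⌈·⌉ = 567
j=10: r + 9k = 635.806307… → ⌈·⌉ = 636
j=11: r + 10k = 704.883230… → ⌈·⌉ = 705
j=12: r + 11k = 773.960153… → ⌈·⌉ = 774
j=13: r + 12k = 843.037076… → ⌈·⌉ = 844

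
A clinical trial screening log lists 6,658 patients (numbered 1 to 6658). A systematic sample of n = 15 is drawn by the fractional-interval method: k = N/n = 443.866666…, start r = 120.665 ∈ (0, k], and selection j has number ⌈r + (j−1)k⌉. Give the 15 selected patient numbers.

j=1: r + 0k = 120.665 → ⌈·⌉ = 121
j=2: r + 1k = 564.531666… → ⌈·⌉ = 565
j=3: r + 2k = 1008.398333… → ⌈·⌉ = 1009
j=4: r + 3k = 1452.265 → ⌈·⌉ = 1453
j=5: r + 4k = 1896.131666… → ⌈·⌉ = 1897
j=6: r + 5k = 2339.998333… → ⌈·⌉ = 2340
j=7: r + 6k = 2783.865 → ⌈·⌉ = 2784
j=8: r + 7k = 3227.731666… → ⌈·⌉ = 3228
j=9: r + 8k = 3671.598333… → ⌈·⌉ = 3672
j=10: r + 9k = 4115.465 → ⌈·⌉ = 4116
j=11: r + 10k = 4559.331666… → ⌈·⌉ = 4560
j=12: r + 11k = 5003.198333… → ⌈·⌉ = 5004
j=13: r + 12k = 5447.065 → ⌈·⌉ = 5448
j=14: r + 13k = 5890.931666… → ⌈·⌉ = 5891
j=15: r + 14k = 6334.798333… → ⌈·⌉ = 6335

121, 565, 1009, 1453, 1897, 2340, 2784, 3228, 3672, 4116, 4560, 5004, 5448, 5891, 6335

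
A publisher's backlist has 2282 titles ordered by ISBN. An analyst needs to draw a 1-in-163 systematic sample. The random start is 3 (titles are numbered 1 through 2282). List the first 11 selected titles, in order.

3, 166, 329, 492, 655, 818, 981, 1144, 1307, 1470, 1633

title 1: 3
title 2: 3 + 163 = 166
title 3: 166 + 163 = 329
title 4: 329 + 163 = 492
title 5: 492 + 163 = 655
title 6: 655 + 163 = 818
title 7: 818 + 163 = 981
title 8: 981 + 163 = 1144
title 9: 1144 + 163 = 1307
title 10: 1307 + 163 = 1470
title 11: 1470 + 163 = 1633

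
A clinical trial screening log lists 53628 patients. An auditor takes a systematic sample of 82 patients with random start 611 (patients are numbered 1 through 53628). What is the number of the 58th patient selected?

k = 53628/82 = 654
58th selection = r + (58−1)·k = 611 + 57×654 = 611 + 37278 = 37889

37889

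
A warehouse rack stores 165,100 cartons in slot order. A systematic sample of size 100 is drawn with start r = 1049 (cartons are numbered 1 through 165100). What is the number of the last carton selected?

164498

k = 165100/100 = 1651
100th selection = r + (100−1)·k = 1049 + 99×1651 = 1049 + 163449 = 164498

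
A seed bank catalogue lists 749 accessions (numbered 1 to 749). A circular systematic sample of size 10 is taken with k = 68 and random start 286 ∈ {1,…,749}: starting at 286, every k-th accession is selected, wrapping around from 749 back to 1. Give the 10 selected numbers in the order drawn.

Selection 1: 286
Selection 2: 286 + 68 = 354
Selection 3: 354 + 68 = 422
Selection 4: 422 + 68 = 490
Selection 5: 490 + 68 = 558
Selection 6: 558 + 68 = 626
Selection 7: 626 + 68 = 694
Selection 8: 694 + 68 = 762 → 762 − 749 = 13
Selection 9: 13 + 68 = 81
Selection 10: 81 + 68 = 149

286, 354, 422, 490, 558, 626, 694, 13, 81, 149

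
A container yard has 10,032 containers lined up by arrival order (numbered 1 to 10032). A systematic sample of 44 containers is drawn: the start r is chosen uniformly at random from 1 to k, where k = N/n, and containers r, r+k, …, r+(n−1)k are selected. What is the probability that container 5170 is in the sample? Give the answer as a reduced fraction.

1/228

k = 10032/44 = 228.
Container 5170 is selected iff r ≡ 5170 (mod 228); exactly one such r in {1,…,228}.
Inclusion probability = 1/228.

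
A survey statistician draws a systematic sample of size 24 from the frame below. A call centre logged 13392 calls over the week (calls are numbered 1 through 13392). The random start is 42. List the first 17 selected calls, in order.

42, 600, 1158, 1716, 2274, 2832, 3390, 3948, 4506, 5064, 5622, 6180, 6738, 7296, 7854, 8412, 8970

k = N/n = 13392/24 = 558
call 1: 42
call 2: 42 + 558 = 600
call 3: 600 + 558 = 1158
call 4: 1158 + 558 = 1716
call 5: 1716 + 558 = 2274
call 6: 2274 + 558 = 2832
call 7: 2832 + 558 = 3390
call 8: 3390 + 558 = 3948
call 9: 3948 + 558 = 4506
call 10: 4506 + 558 = 5064
call 11: 5064 + 558 = 5622
call 12: 5622 + 558 = 6180
call 13: 6180 + 558 = 6738
call 14: 6738 + 558 = 7296
call 15: 7296 + 558 = 7854
call 16: 7854 + 558 = 8412
call 17: 8412 + 558 = 8970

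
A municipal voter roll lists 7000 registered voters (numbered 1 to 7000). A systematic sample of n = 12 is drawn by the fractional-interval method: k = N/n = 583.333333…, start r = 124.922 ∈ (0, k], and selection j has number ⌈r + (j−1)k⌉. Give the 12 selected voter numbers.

125, 709, 1292, 1875, 2459, 3042, 3625, 4209, 4792, 5375, 5959, 6542

j=1: r + 0k = 124.922 → ⌈·⌉ = 125
j=2: r + 1k = 708.255333… → ⌈·⌉ = 709
j=3: r + 2k = 1291.588666… → ⌈·⌉ = 1292
j=4: r + 3k = 1874.922 → ⌈·⌉ = 1875
j=5: r + 4k = 2458.255333… → ⌈·⌉ = 2459
j=6: r + 5k = 3041.588666… → ⌈·⌉ = 3042
j=7: r + 6k = 3624.922 → ⌈·⌉ = 3625
j=8: r + 7k = 4208.255333… → ⌈·⌉ = 4209
j=9: r + 8k = 4791.588666… → ⌈·⌉ = 4792
j=10: r + 9k = 5374.922 → ⌈·⌉ = 5375
j=11: r + 10k = 5958.255333… → ⌈·⌉ = 5959
j=12: r + 11k = 6541.588666… → ⌈·⌉ = 6542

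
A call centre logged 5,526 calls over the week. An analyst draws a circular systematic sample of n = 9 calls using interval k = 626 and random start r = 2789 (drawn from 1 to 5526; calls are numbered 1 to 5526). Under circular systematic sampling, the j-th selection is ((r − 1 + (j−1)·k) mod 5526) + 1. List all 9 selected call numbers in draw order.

2789, 3415, 4041, 4667, 5293, 393, 1019, 1645, 2271

Selection 1: 2789
Selection 2: 2789 + 626 = 3415
Selection 3: 3415 + 626 = 4041
Selection 4: 4041 + 626 = 4667
Selection 5: 4667 + 626 = 5293
Selection 6: 5293 + 626 = 5919 → 5919 − 5526 = 393
Selection 7: 393 + 626 = 1019
Selection 8: 1019 + 626 = 1645
Selection 9: 1645 + 626 = 2271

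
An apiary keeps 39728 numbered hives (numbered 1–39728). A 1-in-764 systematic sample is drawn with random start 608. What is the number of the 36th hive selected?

27348

k = 764
36th selection = r + (36−1)·k = 608 + 35×764 = 608 + 26740 = 27348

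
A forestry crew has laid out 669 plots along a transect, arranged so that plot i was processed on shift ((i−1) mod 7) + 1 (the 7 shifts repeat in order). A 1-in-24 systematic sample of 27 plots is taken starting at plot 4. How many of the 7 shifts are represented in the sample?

Consecutive selections differ by k = 24, so their shift numbers differ by 24 mod 7 = 3.
gcd(24, 7) = 1, so the sample visits 7/1 = 7 distinct residues mod 7.
Start 4 is shift 4; the shifts hit are 1, 2, 3, 4, 5, 6, 7.

7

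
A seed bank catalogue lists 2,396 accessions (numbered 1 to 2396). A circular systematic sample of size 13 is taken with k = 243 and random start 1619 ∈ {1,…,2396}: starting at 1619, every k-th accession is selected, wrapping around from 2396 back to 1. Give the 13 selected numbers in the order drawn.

1619, 1862, 2105, 2348, 195, 438, 681, 924, 1167, 1410, 1653, 1896, 2139

Selection 1: 1619
Selection 2: 1619 + 243 = 1862
Selection 3: 1862 + 243 = 2105
Selection 4: 2105 + 243 = 2348
Selection 5: 2348 + 243 = 2591 → 2591 − 2396 = 195
Selection 6: 195 + 243 = 438
Selection 7: 438 + 243 = 681
Selection 8: 681 + 243 = 924
Selection 9: 924 + 243 = 1167
Selection 10: 1167 + 243 = 1410
Selection 11: 1410 + 243 = 1653
Selection 12: 1653 + 243 = 1896
Selection 13: 1896 + 243 = 2139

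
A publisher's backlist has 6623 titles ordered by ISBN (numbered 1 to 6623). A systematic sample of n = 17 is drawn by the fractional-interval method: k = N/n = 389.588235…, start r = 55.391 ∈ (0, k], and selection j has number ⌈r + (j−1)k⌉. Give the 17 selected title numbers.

56, 445, 835, 1225, 1614, 2004, 2393, 2783, 3173, 3562, 3952, 4341, 4731, 5121, 5510, 5900, 6289

j=1: r + 0k = 55.391 → ⌈·⌉ = 56
j=2: r + 1k = 444.979235… → ⌈·⌉ = 445
j=3: r + 2k = 834.567470… → ⌈·⌉ = 835
j=4: r + 3k = 1224.155705… → ⌈·⌉ = 1225
j=5: r + 4k = 1613.743941… → ⌈·⌉ = 1614
j=6: r + 5k = 2003.332176… → ⌈·⌉ = 2004
j=7: r + 6k = 2392.920411… → ⌈·⌉ = 2393
j=8: r + 7k = 2782.508647… → ⌈·⌉ = 2783
j=9: r + 8k = 3172.096882… → ⌈·⌉ = 3173
j=10: r + 9k = 3561.685117… → ⌈·⌉ = 3562
j=11: r + 10k = 3951.273352… → ⌈·⌉ = 3952
j=12: r + 11k = 4340.861588… → ⌈·⌉ = 4341
j=13: r + 12k = 4730.449823… → ⌈·⌉ = 4731
j=14: r + 13k = 5120.038058… → ⌈·⌉ = 5121
j=15: r + 14k = 5509.626294… → ⌈·⌉ = 5510
j=16: r + 15k = 5899.214529… → ⌈·⌉ = 5900
j=17: r + 16k = 6288.802764… → ⌈·⌉ = 6289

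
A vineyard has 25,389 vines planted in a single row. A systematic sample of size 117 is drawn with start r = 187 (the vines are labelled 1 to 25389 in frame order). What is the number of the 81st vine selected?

17547

k = 25389/117 = 217
81st selection = r + (81−1)·k = 187 + 80×217 = 187 + 17360 = 17547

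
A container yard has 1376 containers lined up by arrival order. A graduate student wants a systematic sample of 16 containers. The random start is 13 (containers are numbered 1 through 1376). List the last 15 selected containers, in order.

k = N/n = 1376/16 = 86
2nd selection = 13 + 1×86 = 99
3rd: 99 + 86 = 185
4th: 185 + 86 = 271
5th: 271 + 86 = 357
6th: 357 + 86 = 443
7th: 443 + 86 = 529
8th: 529 + 86 = 615
9th: 615 + 86 = 701
10th: 701 + 86 = 787
11th: 787 + 86 = 873
12th: 873 + 86 = 959
13th: 959 + 86 = 1045
14th: 1045 + 86 = 1131
15th: 1131 + 86 = 1217
16th: 1217 + 86 = 1303

99, 185, 271, 357, 443, 529, 615, 701, 787, 873, 959, 1045, 1131, 1217, 1303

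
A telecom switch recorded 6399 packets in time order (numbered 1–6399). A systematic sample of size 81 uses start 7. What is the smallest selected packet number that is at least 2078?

2140

k = 6399/81 = 79
Steps past start: ⌈(2078 − 7)/79⌉ = ⌈2071/79⌉ = 27
Selected packet: 7 + 27×79 = 2140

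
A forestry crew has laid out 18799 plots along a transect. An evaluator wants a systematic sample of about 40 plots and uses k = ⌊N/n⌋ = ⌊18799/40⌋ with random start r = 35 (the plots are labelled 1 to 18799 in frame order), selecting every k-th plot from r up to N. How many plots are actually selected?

41

k = ⌊18799/40⌋ = 469
Achieved size = ⌊(18799 − 35)/469⌋ + 1 = ⌊18764/469⌋ + 1 = 40 + 1 = 41
(last selection: 35 + 40×469 = 18795 ≤ 18799; next would be 19264 > 18799)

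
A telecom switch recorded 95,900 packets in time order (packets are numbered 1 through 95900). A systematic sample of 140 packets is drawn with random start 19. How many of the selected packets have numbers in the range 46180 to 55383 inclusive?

k = 95900/140 = 685
First selection ≥ 46180: 19 + ⌈(46180−19)/685⌉·685 = 19 + 68×685 = 46599
Last selection ≤ 55383: 19 + ⌊(55383−19)/685⌋·685 = 19 + 80×685 = 54819
Count = 80 − 68 + 1 = 13

13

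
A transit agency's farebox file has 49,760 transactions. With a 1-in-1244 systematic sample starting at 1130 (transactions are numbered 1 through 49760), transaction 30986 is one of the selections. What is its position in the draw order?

25

k = 1244
position = (30986 − 1130)/1244 + 1 = 29856/1244 + 1 = 24 + 1 = 25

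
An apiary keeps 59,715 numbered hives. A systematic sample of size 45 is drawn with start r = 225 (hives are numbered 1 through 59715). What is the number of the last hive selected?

k = 59715/45 = 1327
45th selection = r + (45−1)·k = 225 + 44×1327 = 225 + 58388 = 58613

58613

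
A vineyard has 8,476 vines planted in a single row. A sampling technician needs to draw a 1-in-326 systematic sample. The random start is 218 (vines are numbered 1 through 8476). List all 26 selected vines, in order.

vine 1: 218
vine 2: 218 + 326 = 544
vine 3: 544 + 326 = 870
vine 4: 870 + 326 = 1196
vine 5: 1196 + 326 = 1522
vine 6: 1522 + 326 = 1848
vine 7: 1848 + 326 = 2174
vine 8: 2174 + 326 = 2500
vine 9: 2500 + 326 = 2826
vine 10: 2826 + 326 = 3152
vine 11: 3152 + 326 = 3478
vine 12: 3478 + 326 = 3804
vine 13: 3804 + 326 = 4130
vine 14: 4130 + 326 = 4456
vine 15: 4456 + 326 = 4782
vine 16: 4782 + 326 = 5108
vine 17: 5108 + 326 = 5434
vine 18: 5434 + 326 = 5760
vine 19: 5760 + 326 = 6086
vine 20: 6086 + 326 = 6412
vine 21: 6412 + 326 = 6738
vine 22: 6738 + 326 = 7064
vine 23: 7064 + 326 = 7390
vine 24: 7390 + 326 = 7716
vine 25: 7716 + 326 = 8042
vine 26: 8042 + 326 = 8368

218, 544, 870, 1196, 1522, 1848, 2174, 2500, 2826, 3152, 3478, 3804, 4130, 4456, 4782, 5108, 5434, 5760, 6086, 6412, 6738, 7064, 7390, 7716, 8042, 8368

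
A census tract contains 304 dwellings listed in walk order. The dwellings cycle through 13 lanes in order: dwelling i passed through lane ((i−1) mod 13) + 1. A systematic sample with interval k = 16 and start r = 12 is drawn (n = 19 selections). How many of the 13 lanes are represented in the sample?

Consecutive selections differ by k = 16, so their lane numbers differ by 16 mod 13 = 3.
gcd(16, 13) = 1, so the sample visits 13/1 = 13 distinct residues mod 13.
Start 12 is lane 12; the lanes hit are 1, 2, 3, 4, 5, 6, 7, 8, 9, 10, 11, 12, 13.

13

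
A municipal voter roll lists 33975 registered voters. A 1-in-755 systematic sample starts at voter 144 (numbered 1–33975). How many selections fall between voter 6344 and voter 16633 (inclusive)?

k = 755
First selection ≥ 6344: 144 + ⌈(6344−144)/755⌉·755 = 144 + 9×755 = 6939
Last selection ≤ 16633: 144 + ⌊(16633−144)/755⌋·755 = 144 + 21×755 = 15999
Count = 21 − 9 + 1 = 13

13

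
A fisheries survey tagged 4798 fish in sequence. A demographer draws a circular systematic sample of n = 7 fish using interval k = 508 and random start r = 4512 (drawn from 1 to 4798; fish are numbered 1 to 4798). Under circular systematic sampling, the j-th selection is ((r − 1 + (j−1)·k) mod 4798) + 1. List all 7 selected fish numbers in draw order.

Selection 1: 4512
Selection 2: 4512 + 508 = 5020 → 5020 − 4798 = 222
Selection 3: 222 + 508 = 730
Selection 4: 730 + 508 = 1238
Selection 5: 1238 + 508 = 1746
Selection 6: 1746 + 508 = 2254
Selection 7: 2254 + 508 = 2762

4512, 222, 730, 1238, 1746, 2254, 2762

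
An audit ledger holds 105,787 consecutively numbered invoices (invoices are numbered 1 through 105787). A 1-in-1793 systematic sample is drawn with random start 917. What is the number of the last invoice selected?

k = 1793
59th selection = r + (59−1)·k = 917 + 58×1793 = 917 + 103994 = 104911

104911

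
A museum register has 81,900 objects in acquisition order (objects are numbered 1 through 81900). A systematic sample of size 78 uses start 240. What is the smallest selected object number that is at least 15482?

k = 81900/78 = 1050
Steps past start: ⌈(15482 − 240)/1050⌉ = ⌈15242/1050⌉ = 15
Selected object: 240 + 15×1050 = 15990

15990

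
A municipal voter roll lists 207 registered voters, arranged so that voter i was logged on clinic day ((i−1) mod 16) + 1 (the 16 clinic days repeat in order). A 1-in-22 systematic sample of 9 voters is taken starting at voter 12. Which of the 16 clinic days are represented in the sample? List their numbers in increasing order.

Consecutive selections differ by k = 22, so their clinic day numbers differ by 22 mod 16 = 6.
gcd(22, 16) = 2, so the sample visits 16/2 = 8 distinct residues mod 16.
Start 12 is clinic day 12; the clinic days hit are 2, 4, 6, 8, 10, 12, 14, 16.

2, 4, 6, 8, 10, 12, 14, 16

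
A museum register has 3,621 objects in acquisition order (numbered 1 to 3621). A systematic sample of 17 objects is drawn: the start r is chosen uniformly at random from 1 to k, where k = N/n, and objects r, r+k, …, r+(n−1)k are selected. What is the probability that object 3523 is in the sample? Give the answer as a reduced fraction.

k = 3621/17 = 213.
Object 3523 is selected iff r ≡ 3523 (mod 213); exactly one such r in {1,…,213}.
Inclusion probability = 1/213.

1/213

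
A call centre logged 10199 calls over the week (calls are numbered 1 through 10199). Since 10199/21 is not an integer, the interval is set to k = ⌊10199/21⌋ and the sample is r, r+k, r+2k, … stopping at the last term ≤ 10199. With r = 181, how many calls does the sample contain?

k = ⌊10199/21⌋ = 485
Achieved size = ⌊(10199 − 181)/485⌋ + 1 = ⌊10018/485⌋ + 1 = 20 + 1 = 21
(last selection: 181 + 20×485 = 9881 ≤ 10199; next would be 10366 > 10199)

21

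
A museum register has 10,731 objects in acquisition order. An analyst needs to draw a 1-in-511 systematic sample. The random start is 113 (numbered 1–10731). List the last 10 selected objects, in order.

5734, 6245, 6756, 7267, 7778, 8289, 8800, 9311, 9822, 10333

12th selection = 113 + 11×511 = 5734
13th: 5734 + 511 = 6245
14th: 6245 + 511 = 6756
15th: 6756 + 511 = 7267
16th: 7267 + 511 = 7778
17th: 7778 + 511 = 8289
18th: 8289 + 511 = 8800
19th: 8800 + 511 = 9311
20th: 9311 + 511 = 9822
21st: 9822 + 511 = 10333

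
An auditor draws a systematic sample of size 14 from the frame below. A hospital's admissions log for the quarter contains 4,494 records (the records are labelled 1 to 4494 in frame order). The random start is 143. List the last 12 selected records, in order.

785, 1106, 1427, 1748, 2069, 2390, 2711, 3032, 3353, 3674, 3995, 4316

k = N/n = 4494/14 = 321
3rd selection = 143 + 2×321 = 785
4th: 785 + 321 = 1106
5th: 1106 + 321 = 1427
6th: 1427 + 321 = 1748
7th: 1748 + 321 = 2069
8th: 2069 + 321 = 2390
9th: 2390 + 321 = 2711
10th: 2711 + 321 = 3032
11th: 3032 + 321 = 3353
12th: 3353 + 321 = 3674
13th: 3674 + 321 = 3995
14th: 3995 + 321 = 4316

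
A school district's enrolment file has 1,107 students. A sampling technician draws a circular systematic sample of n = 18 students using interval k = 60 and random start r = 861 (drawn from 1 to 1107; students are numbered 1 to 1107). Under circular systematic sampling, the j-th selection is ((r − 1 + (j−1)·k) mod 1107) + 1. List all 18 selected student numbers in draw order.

861, 921, 981, 1041, 1101, 54, 114, 174, 234, 294, 354, 414, 474, 534, 594, 654, 714, 774

Selection 1: 861
Selection 2: 861 + 60 = 921
Selection 3: 921 + 60 = 981
Selection 4: 981 + 60 = 1041
Selection 5: 1041 + 60 = 1101
Selection 6: 1101 + 60 = 1161 → 1161 − 1107 = 54
Selection 7: 54 + 60 = 114
Selection 8: 114 + 60 = 174
Selection 9: 174 + 60 = 234
Selection 10: 234 + 60 = 294
Selection 11: 294 + 60 = 354
Selection 12: 354 + 60 = 414
Selection 13: 414 + 60 = 474
Selection 14: 474 + 60 = 534
Selection 15: 534 + 60 = 594
Selection 16: 594 + 60 = 654
Selection 17: 654 + 60 = 714
Selection 18: 714 + 60 = 774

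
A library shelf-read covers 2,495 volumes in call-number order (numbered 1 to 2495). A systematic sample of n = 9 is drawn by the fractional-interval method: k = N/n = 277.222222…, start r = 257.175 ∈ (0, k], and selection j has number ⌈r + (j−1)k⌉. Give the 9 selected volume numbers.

258, 535, 812, 1089, 1367, 1644, 1921, 2198, 2475

j=1: r + 0k = 257.175 → ⌈·⌉ = 258
j=2: r + 1k = 534.397222… → ⌈·⌉ = 535
j=3: r + 2k = 811.619444… → ⌈·⌉ = 812
j=4: r + 3k = 1088.841666… → ⌈·⌉ = 1089
j=5: r + 4k = 1366.063888… → ⌈·⌉ = 1367
j=6: r + 5k = 1643.286111… → ⌈·⌉ = 1644
j=7: r + 6k = 1920.508333… → ⌈·⌉ = 1921
j=8: r + 7k = 2197.730555… → ⌈·⌉ = 2198
j=9: r + 8k = 2474.952777… → ⌈·⌉ = 2475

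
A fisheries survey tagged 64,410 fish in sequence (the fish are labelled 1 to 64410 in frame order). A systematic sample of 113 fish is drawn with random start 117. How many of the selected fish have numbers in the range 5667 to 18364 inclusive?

23

k = 64410/113 = 570
First selection ≥ 5667: 117 + ⌈(5667−117)/570⌉·570 = 117 + 10×570 = 5817
Last selection ≤ 18364: 117 + ⌊(18364−117)/570⌋·570 = 117 + 32×570 = 18357
Count = 32 − 10 + 1 = 23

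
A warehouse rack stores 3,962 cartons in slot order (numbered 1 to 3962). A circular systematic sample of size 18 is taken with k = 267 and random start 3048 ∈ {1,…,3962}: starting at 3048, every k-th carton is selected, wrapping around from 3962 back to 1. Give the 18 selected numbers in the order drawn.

Selection 1: 3048
Selection 2: 3048 + 267 = 3315
Selection 3: 3315 + 267 = 3582
Selection 4: 3582 + 267 = 3849
Selection 5: 3849 + 267 = 4116 → 4116 − 3962 = 154
Selection 6: 154 + 267 = 421
Selection 7: 421 + 267 = 688
Selection 8: 688 + 267 = 955
Selection 9: 955 + 267 = 1222
Selection 10: 1222 + 267 = 1489
Selection 11: 1489 + 267 = 1756
Selection 12: 1756 + 267 = 2023
Selection 13: 2023 + 267 = 2290
Selection 14: 2290 + 267 = 2557
Selection 15: 2557 + 267 = 2824
Selection 16: 2824 + 267 = 3091
Selection 17: 3091 + 267 = 3358
Selection 18: 3358 + 267 = 3625

3048, 3315, 3582, 3849, 154, 421, 688, 955, 1222, 1489, 1756, 2023, 2290, 2557, 2824, 3091, 3358, 3625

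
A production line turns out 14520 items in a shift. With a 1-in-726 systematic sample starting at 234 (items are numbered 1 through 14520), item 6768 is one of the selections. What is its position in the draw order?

k = 726
position = (6768 − 234)/726 + 1 = 6534/726 + 1 = 9 + 1 = 10

10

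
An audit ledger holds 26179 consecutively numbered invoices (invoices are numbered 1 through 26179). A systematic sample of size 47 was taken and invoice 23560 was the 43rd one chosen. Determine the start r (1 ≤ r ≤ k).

166

k = 26179/47 = 557
r = 23560 − (43−1)×557 = 23560 − 23394 = 166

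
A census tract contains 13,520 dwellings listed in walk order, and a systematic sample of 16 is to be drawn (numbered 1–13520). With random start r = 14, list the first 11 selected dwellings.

14, 859, 1704, 2549, 3394, 4239, 5084, 5929, 6774, 7619, 8464

k = N/n = 13520/16 = 845
dwelling 1: 14
dwelling 2: 14 + 845 = 859
dwelling 3: 859 + 845 = 1704
dwelling 4: 1704 + 845 = 2549
dwelling 5: 2549 + 845 = 3394
dwelling 6: 3394 + 845 = 4239
dwelling 7: 4239 + 845 = 5084
dwelling 8: 5084 + 845 = 5929
dwelling 9: 5929 + 845 = 6774
dwelling 10: 6774 + 845 = 7619
dwelling 11: 7619 + 845 = 8464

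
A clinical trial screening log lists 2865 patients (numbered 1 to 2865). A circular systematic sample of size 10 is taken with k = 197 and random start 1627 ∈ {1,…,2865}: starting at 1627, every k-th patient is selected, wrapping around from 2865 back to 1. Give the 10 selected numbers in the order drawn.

1627, 1824, 2021, 2218, 2415, 2612, 2809, 141, 338, 535

Selection 1: 1627
Selection 2: 1627 + 197 = 1824
Selection 3: 1824 + 197 = 2021
Selection 4: 2021 + 197 = 2218
Selection 5: 2218 + 197 = 2415
Selection 6: 2415 + 197 = 2612
Selection 7: 2612 + 197 = 2809
Selection 8: 2809 + 197 = 3006 → 3006 − 2865 = 141
Selection 9: 141 + 197 = 338
Selection 10: 338 + 197 = 535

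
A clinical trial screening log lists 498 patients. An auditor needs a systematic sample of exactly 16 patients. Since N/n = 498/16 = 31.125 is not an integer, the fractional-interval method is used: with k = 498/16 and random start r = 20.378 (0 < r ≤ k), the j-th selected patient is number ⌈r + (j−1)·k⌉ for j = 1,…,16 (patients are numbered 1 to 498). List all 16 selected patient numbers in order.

j=1: r + 0k = 20.378 → ⌈·⌉ = 21
j=2: r + 1k = 51.503 → ⌈·⌉ = 52
j=3: r + 2k = 82.628 → ⌈·⌉ = 83
j=4: r + 3k = 113.753 → ⌈·⌉ = 114
j=5: r + 4k = 144.878 → ⌈·⌉ = 145
j=6: r + 5k = 176.003 → ⌈·⌉ = 177
j=7: r + 6k = 207.128 → ⌈·⌉ = 208
j=8: r + 7k = 238.253 → ⌈·⌉ = 239
j=9: r + 8k = 269.378 → ⌈·⌉ = 270
j=10: r + 9k = 300.503 → ⌈·⌉ = 301
j=11: r + 10k = 331.628 → ⌈·⌉ = 332
j=12: r + 11k = 362.753 → ⌈·⌉ = 363
j=13: r + 12k = 393.878 → ⌈·⌉ = 394
j=14: r + 13k = 425.003 → ⌈·⌉ = 426
j=15: r + 14k = 456.128 → ⌈·⌉ = 457
j=16: r + 15k = 487.253 → ⌈·⌉ = 488

21, 52, 83, 114, 145, 177, 208, 239, 270, 301, 332, 363, 394, 426, 457, 488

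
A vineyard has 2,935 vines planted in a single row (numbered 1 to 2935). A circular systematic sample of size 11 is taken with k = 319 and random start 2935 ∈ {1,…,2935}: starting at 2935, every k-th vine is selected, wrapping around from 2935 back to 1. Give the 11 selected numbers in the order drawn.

2935, 319, 638, 957, 1276, 1595, 1914, 2233, 2552, 2871, 255

Selection 1: 2935
Selection 2: 2935 + 319 = 3254 → 3254 − 2935 = 319
Selection 3: 319 + 319 = 638
Selection 4: 638 + 319 = 957
Selection 5: 957 + 319 = 1276
Selection 6: 1276 + 319 = 1595
Selection 7: 1595 + 319 = 1914
Selection 8: 1914 + 319 = 2233
Selection 9: 2233 + 319 = 2552
Selection 10: 2552 + 319 = 2871
Selection 11: 2871 + 319 = 3190 → 3190 − 2935 = 255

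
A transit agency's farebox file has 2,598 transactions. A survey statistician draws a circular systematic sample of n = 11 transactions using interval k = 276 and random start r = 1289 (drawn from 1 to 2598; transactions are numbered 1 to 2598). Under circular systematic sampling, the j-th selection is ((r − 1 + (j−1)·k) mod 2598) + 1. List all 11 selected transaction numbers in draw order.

1289, 1565, 1841, 2117, 2393, 71, 347, 623, 899, 1175, 1451

Selection 1: 1289
Selection 2: 1289 + 276 = 1565
Selection 3: 1565 + 276 = 1841
Selection 4: 1841 + 276 = 2117
Selection 5: 2117 + 276 = 2393
Selection 6: 2393 + 276 = 2669 → 2669 − 2598 = 71
Selection 7: 71 + 276 = 347
Selection 8: 347 + 276 = 623
Selection 9: 623 + 276 = 899
Selection 10: 899 + 276 = 1175
Selection 11: 1175 + 276 = 1451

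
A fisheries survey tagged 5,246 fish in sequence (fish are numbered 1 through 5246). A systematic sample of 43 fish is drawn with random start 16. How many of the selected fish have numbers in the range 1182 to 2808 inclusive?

13

k = 5246/43 = 122
First selection ≥ 1182: 16 + ⌈(1182−16)/122⌉·122 = 16 + 10×122 = 1236
Last selection ≤ 2808: 16 + ⌊(2808−16)/122⌋·122 = 16 + 22×122 = 2700
Count = 22 − 10 + 1 = 13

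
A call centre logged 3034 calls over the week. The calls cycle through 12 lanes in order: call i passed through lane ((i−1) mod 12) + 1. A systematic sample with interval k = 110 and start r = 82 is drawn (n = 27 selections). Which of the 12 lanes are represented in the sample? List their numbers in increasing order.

Consecutive selections differ by k = 110, so their lane numbers differ by 110 mod 12 = 2.
gcd(110, 12) = 2, so the sample visits 12/2 = 6 distinct residues mod 12.
Start 82 is lane 10; the lanes hit are 2, 4, 6, 8, 10, 12.

2, 4, 6, 8, 10, 12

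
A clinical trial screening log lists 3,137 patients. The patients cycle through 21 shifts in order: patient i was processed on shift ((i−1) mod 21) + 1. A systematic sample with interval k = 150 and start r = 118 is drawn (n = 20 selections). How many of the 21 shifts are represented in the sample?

Consecutive selections differ by k = 150, so their shift numbers differ by 150 mod 21 = 3.
gcd(150, 21) = 3, so the sample visits 21/3 = 7 distinct residues mod 21.
Start 118 is shift 13; the shifts hit are 1, 4, 7, 10, 13, 16, 19.

7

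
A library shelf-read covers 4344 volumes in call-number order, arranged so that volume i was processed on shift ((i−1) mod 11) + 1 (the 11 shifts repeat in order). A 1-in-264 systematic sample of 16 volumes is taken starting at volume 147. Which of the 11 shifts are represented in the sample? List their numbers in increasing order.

4

Consecutive selections differ by k = 264, so their shift numbers differ by 264 mod 11 = 0.
gcd(264, 11) = 11, so the sample visits 11/11 = 1 distinct residues mod 11.
Start 147 is shift 4; the shifts hit are 4.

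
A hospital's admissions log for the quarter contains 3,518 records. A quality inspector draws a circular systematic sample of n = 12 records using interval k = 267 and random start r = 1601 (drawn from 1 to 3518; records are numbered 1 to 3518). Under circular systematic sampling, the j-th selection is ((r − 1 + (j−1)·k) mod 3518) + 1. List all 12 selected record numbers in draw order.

Selection 1: 1601
Selection 2: 1601 + 267 = 1868
Selection 3: 1868 + 267 = 2135
Selection 4: 2135 + 267 = 2402
Selection 5: 2402 + 267 = 2669
Selection 6: 2669 + 267 = 2936
Selection 7: 2936 + 267 = 3203
Selection 8: 3203 + 267 = 3470
Selection 9: 3470 + 267 = 3737 → 3737 − 3518 = 219
Selection 10: 219 + 267 = 486
Selection 11: 486 + 267 = 753
Selection 12: 753 + 267 = 1020

1601, 1868, 2135, 2402, 2669, 2936, 3203, 3470, 219, 486, 753, 1020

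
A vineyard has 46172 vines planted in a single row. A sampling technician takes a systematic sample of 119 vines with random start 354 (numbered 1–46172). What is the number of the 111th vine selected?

43034

k = 46172/119 = 388
111th selection = r + (111−1)·k = 354 + 110×388 = 354 + 42680 = 43034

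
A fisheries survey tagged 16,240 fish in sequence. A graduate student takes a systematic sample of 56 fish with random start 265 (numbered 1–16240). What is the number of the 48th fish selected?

13895

k = 16240/56 = 290
48th selection = r + (48−1)·k = 265 + 47×290 = 265 + 13630 = 13895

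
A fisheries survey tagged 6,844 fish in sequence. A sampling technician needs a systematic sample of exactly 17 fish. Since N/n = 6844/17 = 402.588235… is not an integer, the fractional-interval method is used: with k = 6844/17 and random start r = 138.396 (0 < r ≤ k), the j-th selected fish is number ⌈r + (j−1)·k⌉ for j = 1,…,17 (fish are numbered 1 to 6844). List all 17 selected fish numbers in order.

j=1: r + 0k = 138.396 → ⌈·⌉ = 139
j=2: r + 1k = 540.984235… → ⌈·⌉ = 541
j=3: r + 2k = 943.572470… → ⌈·⌉ = 944
j=4: r + 3k = 1346.160705… → ⌈·⌉ = 1347
j=5: r + 4k = 1748.748941… → ⌈·⌉ = 1749
j=6: r + 5k = 2151.337176… → ⌈·⌉ = 2152
j=7: r + 6k = 2553.925411… → ⌈·⌉ = 2554
j=8: r + 7k = 2956.513647… → ⌈·⌉ = 2957
j=9: r + 8k = 3359.101882… → ⌈·⌉ = 3360
j=10: r + 9k = 3761.690117… → ⌈·⌉ = 3762
j=11: r + 10k = 4164.278352… → ⌈·⌉ = 4165
j=12: r + 11k = 4566.866588… → ⌈·⌉ = 4567
j=13: r + 12k = 4969.454823… → ⌈·⌉ = 4970
j=14: r + 13k = 5372.043058… → ⌈·⌉ = 5373
j=15: r + 14k = 5774.631294… → ⌈·⌉ = 5775
j=16: r + 15k = 6177.219529… → ⌈·⌉ = 6178
j=17: r + 16k = 6579.807764… → ⌈·⌉ = 6580

139, 541, 944, 1347, 1749, 2152, 2554, 2957, 3360, 3762, 4165, 4567, 4970, 5373, 5775, 6178, 6580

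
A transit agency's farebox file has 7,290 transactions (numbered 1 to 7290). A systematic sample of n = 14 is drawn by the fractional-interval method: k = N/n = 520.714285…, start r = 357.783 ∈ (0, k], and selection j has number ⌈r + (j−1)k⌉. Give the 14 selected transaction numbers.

358, 879, 1400, 1920, 2441, 2962, 3483, 4003, 4524, 5045, 5565, 6086, 6607, 7128

j=1: r + 0k = 357.783 → ⌈·⌉ = 358
j=2: r + 1k = 878.497285… → ⌈·⌉ = 879
j=3: r + 2k = 1399.211571… → ⌈·⌉ = 1400
j=4: r + 3k = 1919.925857… → ⌈·⌉ = 1920
j=5: r + 4k = 2440.640142… → ⌈·⌉ = 2441
j=6: r + 5k = 2961.354428… → ⌈·⌉ = 2962
j=7: r + 6k = 3482.068714… → ⌈·⌉ = 3483
j=8: r + 7k = 4002.783 → ⌈·⌉ = 4003
j=9: r + 8k = 4523.497285… → ⌈·⌉ = 4524
j=10: r + 9k = 5044.211571… → ⌈·⌉ = 5045
j=11: r + 10k = 5564.925857… → ⌈·⌉ = 5565
j=12: r + 11k = 6085.640142… → ⌈·⌉ = 6086
j=13: r + 12k = 6606.354428… → ⌈·⌉ = 6607
j=14: r + 13k = 7127.068714… → ⌈·⌉ = 7128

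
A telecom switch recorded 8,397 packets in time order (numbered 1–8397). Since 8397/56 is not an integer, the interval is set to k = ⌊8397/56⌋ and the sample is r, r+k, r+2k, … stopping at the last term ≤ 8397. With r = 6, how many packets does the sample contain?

k = ⌊8397/56⌋ = 149
Achieved size = ⌊(8397 − 6)/149⌋ + 1 = ⌊8391/149⌋ + 1 = 56 + 1 = 57
(last selection: 6 + 56×149 = 8350 ≤ 8397; next would be 8499 > 8397)

57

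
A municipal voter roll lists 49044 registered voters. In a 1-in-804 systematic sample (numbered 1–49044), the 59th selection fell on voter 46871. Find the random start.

239

k = 804
r = 46871 − (59−1)×804 = 46871 − 46632 = 239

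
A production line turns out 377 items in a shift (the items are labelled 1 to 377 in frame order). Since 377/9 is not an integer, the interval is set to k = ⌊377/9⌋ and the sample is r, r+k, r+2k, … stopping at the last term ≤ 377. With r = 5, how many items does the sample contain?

k = ⌊377/9⌋ = 41
Achieved size = ⌊(377 − 5)/41⌋ + 1 = ⌊372/41⌋ + 1 = 9 + 1 = 10
(last selection: 5 + 9×41 = 374 ≤ 377; next would be 415 > 377)

10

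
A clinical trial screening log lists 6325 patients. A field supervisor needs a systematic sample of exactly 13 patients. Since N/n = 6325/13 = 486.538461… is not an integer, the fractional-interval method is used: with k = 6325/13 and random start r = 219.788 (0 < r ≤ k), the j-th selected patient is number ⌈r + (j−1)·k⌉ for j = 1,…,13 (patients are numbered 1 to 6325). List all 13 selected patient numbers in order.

220, 707, 1193, 1680, 2166, 2653, 3140, 3626, 4113, 4599, 5086, 5572, 6059

j=1: r + 0k = 219.788 → ⌈·⌉ = 220
j=2: r + 1k = 706.326461… → ⌈·⌉ = 707
j=3: r + 2k = 1192.864923… → ⌈·⌉ = 1193
j=4: r + 3k = 1679.403384… → ⌈·⌉ = 1680
j=5: r + 4k = 2165.941846… → ⌈·⌉ = 2166
j=6: r + 5k = 2652.480307… → ⌈·⌉ = 2653
j=7: r + 6k = 3139.018769… → ⌈·⌉ = 3140
j=8: r + 7k = 3625.557230… → ⌈·⌉ = 3626
j=9: r + 8k = 4112.095692… → ⌈·⌉ = 4113
j=10: r + 9k = 4598.634153… → ⌈·⌉ = 4599
j=11: r + 10k = 5085.172615… → ⌈·⌉ = 5086
j=12: r + 11k = 5571.711076… → ⌈·⌉ = 5572
j=13: r + 12k = 6058.249538… → ⌈·⌉ = 6059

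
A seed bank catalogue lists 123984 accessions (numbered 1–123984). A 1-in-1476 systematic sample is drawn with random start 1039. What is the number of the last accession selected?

k = 1476
84th selection = r + (84−1)·k = 1039 + 83×1476 = 1039 + 122508 = 123547

123547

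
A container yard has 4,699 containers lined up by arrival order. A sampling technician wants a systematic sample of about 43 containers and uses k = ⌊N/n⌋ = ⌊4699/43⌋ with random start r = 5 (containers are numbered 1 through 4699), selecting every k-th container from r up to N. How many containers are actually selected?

44

k = ⌊4699/43⌋ = 109
Achieved size = ⌊(4699 − 5)/109⌋ + 1 = ⌊4694/109⌋ + 1 = 43 + 1 = 44
(last selection: 5 + 43×109 = 4692 ≤ 4699; next would be 4801 > 4699)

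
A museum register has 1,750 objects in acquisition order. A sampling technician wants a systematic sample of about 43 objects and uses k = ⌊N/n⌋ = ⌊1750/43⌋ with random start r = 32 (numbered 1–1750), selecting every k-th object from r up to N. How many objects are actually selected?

43

k = ⌊1750/43⌋ = 40
Achieved size = ⌊(1750 − 32)/40⌋ + 1 = ⌊1718/40⌋ + 1 = 42 + 1 = 43
(last selection: 32 + 42×40 = 1712 ≤ 1750; next would be 1752 > 1750)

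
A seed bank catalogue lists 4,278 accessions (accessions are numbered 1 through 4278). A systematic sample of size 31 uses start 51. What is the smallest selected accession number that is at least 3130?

k = 4278/31 = 138
Steps past start: ⌈(3130 − 51)/138⌉ = ⌈3079/138⌉ = 23
Selected accession: 51 + 23×138 = 3225

3225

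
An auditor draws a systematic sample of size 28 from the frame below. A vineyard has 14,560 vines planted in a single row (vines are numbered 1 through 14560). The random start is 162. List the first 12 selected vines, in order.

162, 682, 1202, 1722, 2242, 2762, 3282, 3802, 4322, 4842, 5362, 5882

k = N/n = 14560/28 = 520
vine 1: 162
vine 2: 162 + 520 = 682
vine 3: 682 + 520 = 1202
vine 4: 1202 + 520 = 1722
vine 5: 1722 + 520 = 2242
vine 6: 2242 + 520 = 2762
vine 7: 2762 + 520 = 3282
vine 8: 3282 + 520 = 3802
vine 9: 3802 + 520 = 4322
vine 10: 4322 + 520 = 4842
vine 11: 4842 + 520 = 5362
vine 12: 5362 + 520 = 5882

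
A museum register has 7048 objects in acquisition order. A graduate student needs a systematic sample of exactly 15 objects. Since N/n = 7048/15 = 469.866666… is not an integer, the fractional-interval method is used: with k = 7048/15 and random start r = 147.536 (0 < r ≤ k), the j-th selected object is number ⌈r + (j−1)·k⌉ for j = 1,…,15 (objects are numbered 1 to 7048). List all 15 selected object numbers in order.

148, 618, 1088, 1558, 2028, 2497, 2967, 3437, 3907, 4377, 4847, 5317, 5786, 6256, 6726

j=1: r + 0k = 147.536 → ⌈·⌉ = 148
j=2: r + 1k = 617.402666… → ⌈·⌉ = 618
j=3: r + 2k = 1087.269333… → ⌈·⌉ = 1088
j=4: r + 3k = 1557.136 → ⌈·⌉ = 1558
j=5: r + 4k = 2027.002666… → ⌈·⌉ = 2028
j=6: r + 5k = 2496.869333… → ⌈·⌉ = 2497
j=7: r + 6k = 2966.736 → ⌈·⌉ = 2967
j=8: r + 7k = 3436.602666… → ⌈·⌉ = 3437
j=9: r + 8k = 3906.469333… → ⌈·⌉ = 3907
j=10: r + 9k = 4376.336 → ⌈·⌉ = 4377
j=11: r + 10k = 4846.202666… → ⌈·⌉ = 4847
j=12: r + 11k = 5316.069333… → ⌈·⌉ = 5317
j=13: r + 12k = 5785.936 → ⌈·⌉ = 5786
j=14: r + 13k = 6255.802666… → ⌈·⌉ = 6256
j=15: r + 14k = 6725.669333… → ⌈·⌉ = 6726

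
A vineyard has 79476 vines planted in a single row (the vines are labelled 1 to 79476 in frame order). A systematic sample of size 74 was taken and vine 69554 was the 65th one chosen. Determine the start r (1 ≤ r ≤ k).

k = 79476/74 = 1074
r = 69554 − (65−1)×1074 = 69554 − 68736 = 818

818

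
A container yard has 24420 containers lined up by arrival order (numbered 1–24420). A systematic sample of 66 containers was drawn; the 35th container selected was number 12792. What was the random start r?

k = 24420/66 = 370
r = 12792 − (35−1)×370 = 12792 − 12580 = 212

212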